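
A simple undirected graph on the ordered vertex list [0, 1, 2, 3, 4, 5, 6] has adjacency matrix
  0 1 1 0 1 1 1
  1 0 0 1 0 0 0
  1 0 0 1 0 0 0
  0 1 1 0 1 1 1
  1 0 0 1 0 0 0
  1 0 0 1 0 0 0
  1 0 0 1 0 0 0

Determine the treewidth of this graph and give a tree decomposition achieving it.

Treewidth 2.
One such decomposition:
Bags: B1 = {0, 3, 6}  B2 = {0, 3, 4}  B3 = {0, 2, 3}  B4 = {0, 3, 5}  B5 = {0, 1, 3}
Tree: B1–B2, B2–B3, B3–B4, B4–B5

The largest bag has 3 vertices, giving width 2; this decomposition certifies tw(G) ≤ 2. Since 0–6–3–4–0 is a cycle in G, G is not acyclic. Forests are exactly the graphs of treewidth ≤ 1, so tw(G) ≥ 2. Therefore the treewidth is 2.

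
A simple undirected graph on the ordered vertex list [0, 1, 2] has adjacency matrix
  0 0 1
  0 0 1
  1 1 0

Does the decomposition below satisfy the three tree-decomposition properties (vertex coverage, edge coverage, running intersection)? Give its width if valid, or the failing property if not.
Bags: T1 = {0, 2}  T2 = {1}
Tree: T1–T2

No — edge (2,1) lies in no bag.

A tree decomposition must satisfy three properties: every vertex lies in some bag; for every edge, both endpoints lie together in some bag; and for every vertex, the bags containing it form a connected subtree. Here edge (2,1) lies in no bag, so the decomposition is invalid.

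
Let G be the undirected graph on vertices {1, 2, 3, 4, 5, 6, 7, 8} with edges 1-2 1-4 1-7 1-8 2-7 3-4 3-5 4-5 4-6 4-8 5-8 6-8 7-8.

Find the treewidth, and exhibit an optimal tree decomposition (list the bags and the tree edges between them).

The largest bag has 3 vertices, giving width 2; this decomposition certifies tw(G) ≤ 2. For the lower bound, the 3 vertices {1, 2, 7} are pairwise adjacent, and any tree decomposition puts a clique entirely inside one bag — forcing width ≥ 2. Hence tw(G) = 2 exactly.

Treewidth 2.
One such decomposition:
Bags: B1 = {1, 4, 8}  B2 = {1, 7, 8}  B3 = {4, 5, 8}  B4 = {3, 4, 5}  B5 = {4, 6, 8}  B6 = {1, 2, 7}
Tree: B1–B2, B1–B3, B3–B4, B1–B5, B2–B6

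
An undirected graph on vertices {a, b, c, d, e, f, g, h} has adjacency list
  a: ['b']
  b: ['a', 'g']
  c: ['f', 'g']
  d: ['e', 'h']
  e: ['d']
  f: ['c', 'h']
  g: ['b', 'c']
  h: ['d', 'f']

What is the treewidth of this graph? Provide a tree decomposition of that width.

Each bag holds 2 vertices, so the decomposition has width 1, which upper-bounds the treewidth. Any graph with an edge has treewidth ≥ 1, and G has the edge e–d. The upper and lower bounds meet at 1, so that is the treewidth.

Treewidth 1.
One optimal decomposition is:
Bags: B1 = {d, e}  B2 = {d, h}  B3 = {f, h}  B4 = {c, f}  B5 = {c, g}  B6 = {b, g}  B7 = {a, b}
Tree: B1–B2, B2–B3, B3–B4, B4–B5, B5–B6, B6–B7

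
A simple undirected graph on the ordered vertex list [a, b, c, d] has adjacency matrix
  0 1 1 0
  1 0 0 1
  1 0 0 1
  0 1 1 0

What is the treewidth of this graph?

A width-2 tree decomposition is:
Bags: B1 = {a, b, c}  B2 = {b, c, d}
Tree: B1–B2
The largest bag has 3 vertices, giving width 2; this decomposition certifies tw(G) ≤ 2. The edges c–a–b–d–c form a cycle, so G is not a tree and its treewidth is at least 2. The upper and lower bounds meet at 2, so that is the treewidth.

2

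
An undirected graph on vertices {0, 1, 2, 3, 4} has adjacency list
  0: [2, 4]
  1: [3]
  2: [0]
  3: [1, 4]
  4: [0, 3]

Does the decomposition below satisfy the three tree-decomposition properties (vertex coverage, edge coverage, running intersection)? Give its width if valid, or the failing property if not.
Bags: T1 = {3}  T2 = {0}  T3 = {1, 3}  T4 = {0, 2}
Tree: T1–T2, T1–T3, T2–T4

No — vertex 4 appears in no bag.

A tree decomposition must satisfy three properties: every vertex lies in some bag; for every edge, both endpoints lie together in some bag; and for every vertex, the bags containing it form a connected subtree. Here vertex 4 appears in no bag, so the decomposition is invalid.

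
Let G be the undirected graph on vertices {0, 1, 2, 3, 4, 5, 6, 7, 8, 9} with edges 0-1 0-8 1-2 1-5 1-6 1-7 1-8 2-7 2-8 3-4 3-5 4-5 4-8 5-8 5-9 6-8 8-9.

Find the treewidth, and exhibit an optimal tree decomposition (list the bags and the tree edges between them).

Every bag has size at most 3, so the width is 3 − 1 = 2 and tw(G) ≤ 2. On the other hand G contains the 3-clique {0, 1, 8}. A clique must lie in a single bag of any decomposition, so no decomposition can have width below 2. Combining the bounds, tw(G) = 2.

Treewidth 2.
Bags: B1 = {0, 1, 8}  B2 = {1, 2, 8}  B3 = {1, 5, 8}  B4 = {1, 6, 8}  B5 = {4, 5, 8}  B6 = {3, 4, 5}  B7 = {5, 8, 9}  B8 = {1, 2, 7}
Tree: B1–B2, B2–B3, B2–B4, B3–B5, B5–B6, B5–B7, B2–B8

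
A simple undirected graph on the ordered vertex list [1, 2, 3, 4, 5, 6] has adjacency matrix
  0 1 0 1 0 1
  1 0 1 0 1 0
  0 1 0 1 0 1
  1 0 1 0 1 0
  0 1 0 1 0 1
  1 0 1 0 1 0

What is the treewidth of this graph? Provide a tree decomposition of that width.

The largest bag has 4 vertices, giving width 3; this decomposition certifies tw(G) ≤ 3. For the lower bound: the 4 vertex sets {1,4}, {2,3}, {5}, {6} are disjoint, each induces a connected subgraph, and every pair is joined by at least one edge of G. Contracting each set to a single vertex therefore yields K_{4} as a minor, and since treewidth is minor-monotone, tw(G) ≥ tw(K_{4}) = 3. Combining the bounds, tw(G) = 3.

Treewidth 3.
One such decomposition:
Bags: B1 = {1, 3, 4, 5}  B2 = {1, 2, 3, 5}  B3 = {1, 3, 5, 6}
Tree: B1–B2, B2–B3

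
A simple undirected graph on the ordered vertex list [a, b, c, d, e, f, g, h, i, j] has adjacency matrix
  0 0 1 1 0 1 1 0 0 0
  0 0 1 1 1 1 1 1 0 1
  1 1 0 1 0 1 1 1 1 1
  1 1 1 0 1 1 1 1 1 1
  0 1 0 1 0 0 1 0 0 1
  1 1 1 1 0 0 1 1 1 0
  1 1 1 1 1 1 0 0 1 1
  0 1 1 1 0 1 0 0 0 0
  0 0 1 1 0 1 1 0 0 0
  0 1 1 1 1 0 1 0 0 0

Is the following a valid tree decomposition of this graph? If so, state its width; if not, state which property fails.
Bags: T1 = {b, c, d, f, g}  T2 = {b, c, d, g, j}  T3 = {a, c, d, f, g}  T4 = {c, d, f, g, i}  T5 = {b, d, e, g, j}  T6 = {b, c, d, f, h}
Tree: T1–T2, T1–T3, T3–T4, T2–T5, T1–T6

Yes; width 4.

Vertex coverage: the bags together contain {a, b, c, d, e, f, g, h, i, j}, the full vertex set. Edge coverage: each edge of G has both endpoints in at least one bag. Running intersection: for every vertex, the bags containing it form a connected subtree. All three properties hold, so this is a valid tree decomposition of width max|bag| − 1 = 4, and hence tw(G) ≤ 4.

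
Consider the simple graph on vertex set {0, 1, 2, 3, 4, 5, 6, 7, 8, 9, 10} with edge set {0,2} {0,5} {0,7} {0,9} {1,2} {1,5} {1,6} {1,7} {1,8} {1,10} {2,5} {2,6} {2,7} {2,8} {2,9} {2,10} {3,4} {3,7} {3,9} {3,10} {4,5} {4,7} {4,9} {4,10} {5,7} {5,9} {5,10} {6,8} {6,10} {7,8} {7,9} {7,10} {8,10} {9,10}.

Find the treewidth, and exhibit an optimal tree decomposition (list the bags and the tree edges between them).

Every bag has size at most 5, so the width is 5 − 1 = 4 and tw(G) ≤ 4. On the other hand G contains the 5-clique {1, 2, 6, 8, 10}. A clique must lie in a single bag of any decomposition, so no decomposition can have width below 4. Combining the bounds, tw(G) = 4.

Treewidth 4.
One such decomposition:
Bags: B1 = {1, 2, 7, 8, 10}  B2 = {1, 2, 5, 7, 10}  B3 = {2, 5, 7, 9, 10}  B4 = {0, 2, 5, 7, 9}  B5 = {1, 2, 6, 8, 10}  B6 = {4, 5, 7, 9, 10}  B7 = {3, 4, 7, 9, 10}
Tree: B1–B2, B2–B3, B3–B4, B1–B5, B3–B6, B6–B7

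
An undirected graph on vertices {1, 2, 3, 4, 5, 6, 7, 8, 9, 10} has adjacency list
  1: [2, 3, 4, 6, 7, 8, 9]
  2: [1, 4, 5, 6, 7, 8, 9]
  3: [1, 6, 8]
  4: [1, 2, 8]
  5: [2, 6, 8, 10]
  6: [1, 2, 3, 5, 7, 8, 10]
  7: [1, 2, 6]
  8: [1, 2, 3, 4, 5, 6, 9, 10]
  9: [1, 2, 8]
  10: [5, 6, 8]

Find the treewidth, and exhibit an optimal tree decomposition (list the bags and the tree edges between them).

Each bag holds 4 vertices, so the decomposition has width 3, which upper-bounds the treewidth. For the lower bound, the 4 vertices {1, 2, 8, 9} are pairwise adjacent, and any tree decomposition puts a clique entirely inside one bag — forcing width ≥ 3. Therefore the treewidth is 3.

Treewidth 3.
One optimal decomposition is:
Bags: B1 = {1, 2, 6, 8}  B2 = {2, 5, 6, 8}  B3 = {1, 3, 6, 8}  B4 = {5, 6, 8, 10}  B5 = {1, 2, 4, 8}  B6 = {1, 2, 6, 7}  B7 = {1, 2, 8, 9}
Tree: B1–B2, B1–B3, B2–B4, B1–B5, B1–B6, B5–B7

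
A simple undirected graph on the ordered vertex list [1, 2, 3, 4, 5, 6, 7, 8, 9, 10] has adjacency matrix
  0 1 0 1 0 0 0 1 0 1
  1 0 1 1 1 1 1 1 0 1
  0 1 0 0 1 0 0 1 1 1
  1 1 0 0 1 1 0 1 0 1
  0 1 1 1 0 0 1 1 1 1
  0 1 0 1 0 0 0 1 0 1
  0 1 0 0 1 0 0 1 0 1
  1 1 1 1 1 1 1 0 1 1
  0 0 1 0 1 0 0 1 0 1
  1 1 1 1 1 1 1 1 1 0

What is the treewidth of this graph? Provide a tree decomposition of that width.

Every bag has size at most 5, so the width is 5 − 1 = 4 and tw(G) ≤ 4. Conversely, {3, 5, 8, 9, 10} is a clique of size 5, and the vertices of any clique must share a bag in every tree decomposition; so some bag has ≥ 5 vertices and tw(G) ≥ 4. Therefore the treewidth is 4.

Treewidth 4.
One such decomposition:
Bags: B1 = {2, 4, 6, 8, 10}  B2 = {1, 2, 4, 8, 10}  B3 = {2, 4, 5, 8, 10}  B4 = {2, 3, 5, 8, 10}  B5 = {3, 5, 8, 9, 10}  B6 = {2, 5, 7, 8, 10}
Tree: B1–B2, B2–B3, B3–B4, B4–B5, B3–B6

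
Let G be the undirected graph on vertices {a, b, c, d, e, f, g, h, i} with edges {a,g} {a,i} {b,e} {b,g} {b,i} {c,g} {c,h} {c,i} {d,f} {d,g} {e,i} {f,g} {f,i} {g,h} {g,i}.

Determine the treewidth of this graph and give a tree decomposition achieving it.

Treewidth 2.
Bags: B1 = {c, g, i}  B2 = {f, g, i}  B3 = {a, g, i}  B4 = {c, g, h}  B5 = {b, g, i}  B6 = {b, e, i}  B7 = {d, f, g}
Tree: B1–B2, B1–B3, B1–B4, B2–B5, B5–B6, B2–B7

The largest bag has 3 vertices, giving width 2; this decomposition certifies tw(G) ≤ 2. For the lower bound, the 3 vertices {d, f, g} are pairwise adjacent, and any tree decomposition puts a clique entirely inside one bag — forcing width ≥ 2. Hence tw(G) = 2 exactly.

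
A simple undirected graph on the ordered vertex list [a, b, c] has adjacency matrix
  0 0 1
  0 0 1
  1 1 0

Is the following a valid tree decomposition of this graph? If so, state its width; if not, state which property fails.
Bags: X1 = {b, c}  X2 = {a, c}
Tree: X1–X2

Checking the three conditions: (i) the bags cover all of {a, b, c}; (ii) for each edge, some bag contains both endpoints; (iii) the bags containing any fixed vertex form a subtree. All hold, so the decomposition is valid with width 2 − 1 = 1.

Yes; width 1.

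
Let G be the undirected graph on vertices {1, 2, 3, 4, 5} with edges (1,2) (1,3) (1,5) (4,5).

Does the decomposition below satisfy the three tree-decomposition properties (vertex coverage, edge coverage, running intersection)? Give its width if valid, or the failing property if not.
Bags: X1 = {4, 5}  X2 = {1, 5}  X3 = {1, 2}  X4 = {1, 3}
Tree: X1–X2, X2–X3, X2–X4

Every vertex of G appears in some bag (union = {1, 2, 3, 4, 5}); every edge is covered by a bag; and for each vertex v the set of bags containing v is connected in the bag tree. The decomposition is therefore valid. The largest bag has 2 vertices, so the width is 1.

Yes; width 1.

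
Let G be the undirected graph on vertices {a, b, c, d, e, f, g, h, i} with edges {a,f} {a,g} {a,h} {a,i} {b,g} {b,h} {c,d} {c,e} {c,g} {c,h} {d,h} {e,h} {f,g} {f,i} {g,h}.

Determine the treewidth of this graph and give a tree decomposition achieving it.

Every bag has size at most 3, so the width is 3 − 1 = 2 and tw(G) ≤ 2. On the other hand G contains the 3-clique {c, d, h}. A clique must lie in a single bag of any decomposition, so no decomposition can have width below 2. Therefore the treewidth is 2.

Treewidth 2.
One optimal decomposition is:
Bags: B1 = {a, g, h}  B2 = {c, g, h}  B3 = {c, e, h}  B4 = {c, d, h}  B5 = {b, g, h}  B6 = {a, f, g}  B7 = {a, f, i}
Tree: B1–B2, B2–B3, B2–B4, B1–B5, B1–B6, B6–B7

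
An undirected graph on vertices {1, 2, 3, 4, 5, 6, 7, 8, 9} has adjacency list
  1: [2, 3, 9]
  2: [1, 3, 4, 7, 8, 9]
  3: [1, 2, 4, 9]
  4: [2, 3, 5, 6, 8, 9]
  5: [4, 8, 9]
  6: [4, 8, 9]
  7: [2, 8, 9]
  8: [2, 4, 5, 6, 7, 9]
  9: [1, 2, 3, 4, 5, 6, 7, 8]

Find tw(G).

A width-3 tree decomposition is:
Bags: B1 = {2, 3, 4, 9}  B2 = {1, 2, 3, 9}  B3 = {2, 4, 8, 9}  B4 = {4, 6, 8, 9}  B5 = {4, 5, 8, 9}  B6 = {2, 7, 8, 9}
Tree: B1–B2, B1–B3, B3–B4, B4–B5, B3–B6
The largest bag has 4 vertices, giving width 3; this decomposition certifies tw(G) ≤ 3. For the lower bound, the 4 vertices {2, 4, 8, 9} are pairwise adjacent, and any tree decomposition puts a clique entirely inside one bag — forcing width ≥ 3. Therefore the treewidth is 3.

3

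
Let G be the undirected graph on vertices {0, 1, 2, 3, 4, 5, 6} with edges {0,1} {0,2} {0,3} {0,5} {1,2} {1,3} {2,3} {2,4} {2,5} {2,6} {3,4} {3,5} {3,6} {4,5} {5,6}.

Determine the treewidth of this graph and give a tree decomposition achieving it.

The largest bag has 4 vertices, giving width 3; this decomposition certifies tw(G) ≤ 3. For the lower bound, the 4 vertices {0, 1, 2, 3} are pairwise adjacent, and any tree decomposition puts a clique entirely inside one bag — forcing width ≥ 3. Therefore the treewidth is 3.

Treewidth 3.
One optimal decomposition is:
Bags: B1 = {2, 3, 5, 6}  B2 = {2, 3, 4, 5}  B3 = {0, 2, 3, 5}  B4 = {0, 1, 2, 3}
Tree: B1–B2, B1–B3, B3–B4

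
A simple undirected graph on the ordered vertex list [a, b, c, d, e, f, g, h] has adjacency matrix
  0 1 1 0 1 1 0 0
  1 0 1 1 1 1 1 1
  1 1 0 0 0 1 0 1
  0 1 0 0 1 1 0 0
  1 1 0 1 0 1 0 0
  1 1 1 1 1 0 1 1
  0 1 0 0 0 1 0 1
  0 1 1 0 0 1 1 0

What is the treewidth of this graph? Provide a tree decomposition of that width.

Treewidth 3.
One optimal decomposition is:
Bags: B1 = {b, c, f, h}  B2 = {a, b, c, f}  B3 = {b, f, g, h}  B4 = {a, b, e, f}  B5 = {b, d, e, f}
Tree: B1–B2, B1–B3, B2–B4, B4–B5

The largest bag has 4 vertices, giving width 3; this decomposition certifies tw(G) ≤ 3. Conversely, {b, d, e, f} is a clique of size 4, and the vertices of any clique must share a bag in every tree decomposition; so some bag has ≥ 4 vertices and tw(G) ≥ 3. Therefore the treewidth is 3.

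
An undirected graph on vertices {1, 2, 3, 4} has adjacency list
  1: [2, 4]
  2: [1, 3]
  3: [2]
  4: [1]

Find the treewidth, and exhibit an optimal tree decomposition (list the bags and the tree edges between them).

Each bag holds 2 vertices, so the decomposition has width 1, which upper-bounds the treewidth. Any graph with an edge has treewidth ≥ 1, and G has the edge 4–1. Combining the bounds, tw(G) = 1.

Treewidth 1.
Bags: B1 = {1, 4}  B2 = {1, 2}  B3 = {2, 3}
Tree: B1–B2, B2–B3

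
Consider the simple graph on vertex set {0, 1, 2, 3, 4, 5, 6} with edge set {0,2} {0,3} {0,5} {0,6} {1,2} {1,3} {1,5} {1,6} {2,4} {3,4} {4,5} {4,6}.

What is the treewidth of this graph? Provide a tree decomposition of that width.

Treewidth 3.
Bags: B1 = {0, 1, 4, 5}  B2 = {0, 1, 3, 4}  B3 = {0, 1, 2, 4}  B4 = {0, 1, 4, 6}
Tree: B1–B2, B2–B3, B3–B4

The largest bag has 4 vertices, giving width 3; this decomposition certifies tw(G) ≤ 3. For the lower bound: the 4 vertex sets {4,5}, {0,3}, {1}, {2} are disjoint, each induces a connected subgraph, and every pair is joined by at least one edge of G. Contracting each set to a single vertex therefore yields K_{4} as a minor, and since treewidth is minor-monotone, tw(G) ≥ tw(K_{4}) = 3. Combining the bounds, tw(G) = 3.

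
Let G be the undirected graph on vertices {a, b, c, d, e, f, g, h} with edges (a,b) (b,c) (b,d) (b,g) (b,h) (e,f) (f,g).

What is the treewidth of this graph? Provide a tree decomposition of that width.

Treewidth 1.
One optimal decomposition is:
Bags: B1 = {f, g}  B2 = {b, g}  B3 = {b, d}  B4 = {a, b}  B5 = {b, c}  B6 = {e, f}  B7 = {b, h}
Tree: B1–B2, B2–B3, B3–B4, B4–B5, B1–B6, B4–B7

Every bag has size at most 2, so the width is 2 − 1 = 1 and tw(G) ≤ 1. Any graph with an edge has treewidth ≥ 1, and G has the edge g–f. Hence tw(G) = 1 exactly.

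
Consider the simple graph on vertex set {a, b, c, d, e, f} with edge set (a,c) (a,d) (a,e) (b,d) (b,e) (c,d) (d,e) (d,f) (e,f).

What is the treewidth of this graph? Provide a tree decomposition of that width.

Every bag has size at most 3, so the width is 3 − 1 = 2 and tw(G) ≤ 2. On the other hand G contains the 3-clique {d, e, f}. A clique must lie in a single bag of any decomposition, so no decomposition can have width below 2. Therefore the treewidth is 2.

Treewidth 2.
Bags: B1 = {a, c, d}  B2 = {a, d, e}  B3 = {b, d, e}  B4 = {d, e, f}
Tree: B1–B2, B2–B3, B3–B4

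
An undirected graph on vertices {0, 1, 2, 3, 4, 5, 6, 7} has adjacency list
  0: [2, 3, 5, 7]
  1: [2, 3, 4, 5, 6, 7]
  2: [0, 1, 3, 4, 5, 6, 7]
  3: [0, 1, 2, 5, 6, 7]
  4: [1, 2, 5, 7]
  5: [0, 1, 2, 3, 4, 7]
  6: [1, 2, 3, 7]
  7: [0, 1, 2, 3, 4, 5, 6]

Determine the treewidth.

4

A width-4 tree decomposition is:
Bags: B1 = {1, 2, 3, 5, 7}  B2 = {1, 2, 4, 5, 7}  B3 = {1, 2, 3, 6, 7}  B4 = {0, 2, 3, 5, 7}
Tree: B1–B2, B1–B3, B1–B4
Each bag holds 5 vertices, so the decomposition has width 4, which upper-bounds the treewidth. On the other hand G contains the 5-clique {0, 2, 3, 5, 7}. A clique must lie in a single bag of any decomposition, so no decomposition can have width below 4. Therefore the treewidth is 4.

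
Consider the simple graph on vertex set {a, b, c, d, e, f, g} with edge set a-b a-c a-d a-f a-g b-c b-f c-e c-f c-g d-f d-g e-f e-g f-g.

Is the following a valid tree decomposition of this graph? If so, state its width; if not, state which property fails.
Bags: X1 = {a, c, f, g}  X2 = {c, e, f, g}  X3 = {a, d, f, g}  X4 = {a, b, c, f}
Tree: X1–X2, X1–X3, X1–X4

Checking the three conditions: (i) the bags cover all of {a, b, c, d, e, f, g}; (ii) for each edge, some bag contains both endpoints; (iii) the bags containing any fixed vertex form a subtree. All hold, so the decomposition is valid with width 4 − 1 = 3.

Yes; width 3.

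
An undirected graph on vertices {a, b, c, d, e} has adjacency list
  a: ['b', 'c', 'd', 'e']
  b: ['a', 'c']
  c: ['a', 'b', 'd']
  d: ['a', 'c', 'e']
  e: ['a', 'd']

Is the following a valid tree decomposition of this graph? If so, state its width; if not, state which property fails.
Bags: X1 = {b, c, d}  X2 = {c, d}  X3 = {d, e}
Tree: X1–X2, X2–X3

No — vertex a appears in no bag.

A tree decomposition must satisfy three properties: every vertex lies in some bag; for every edge, both endpoints lie together in some bag; and for every vertex, the bags containing it form a connected subtree. Here vertex a appears in no bag, so the decomposition is invalid.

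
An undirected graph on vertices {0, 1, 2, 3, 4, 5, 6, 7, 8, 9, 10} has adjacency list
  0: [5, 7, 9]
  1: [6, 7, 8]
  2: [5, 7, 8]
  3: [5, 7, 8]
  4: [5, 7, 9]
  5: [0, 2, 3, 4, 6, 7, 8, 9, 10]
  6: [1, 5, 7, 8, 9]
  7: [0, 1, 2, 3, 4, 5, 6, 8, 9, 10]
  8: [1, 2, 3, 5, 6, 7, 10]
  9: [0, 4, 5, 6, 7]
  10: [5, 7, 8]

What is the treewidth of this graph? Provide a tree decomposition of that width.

Treewidth 3.
One such decomposition:
Bags: B1 = {5, 6, 7, 8}  B2 = {1, 6, 7, 8}  B3 = {5, 6, 7, 9}  B4 = {3, 5, 7, 8}  B5 = {4, 5, 7, 9}  B6 = {0, 5, 7, 9}  B7 = {2, 5, 7, 8}  B8 = {5, 7, 8, 10}
Tree: B1–B2, B1–B3, B1–B4, B3–B5, B5–B6, B1–B7, B4–B8

Every bag has size at most 4, so the width is 4 − 1 = 3 and tw(G) ≤ 3. Conversely, {1, 6, 7, 8} is a clique of size 4, and the vertices of any clique must share a bag in every tree decomposition; so some bag has ≥ 4 vertices and tw(G) ≥ 3. Combining the bounds, tw(G) = 3.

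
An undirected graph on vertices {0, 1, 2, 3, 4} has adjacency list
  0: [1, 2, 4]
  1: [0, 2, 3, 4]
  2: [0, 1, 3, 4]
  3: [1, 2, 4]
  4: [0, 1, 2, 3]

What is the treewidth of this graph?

A width-3 tree decomposition is:
Bags: B1 = {0, 1, 2, 4}  B2 = {1, 2, 3, 4}
Tree: B1–B2
Every bag has size at most 4, so the width is 4 − 1 = 3 and tw(G) ≤ 3. For the lower bound, the 4 vertices {0, 1, 2, 4} are pairwise adjacent, and any tree decomposition puts a clique entirely inside one bag — forcing width ≥ 3. Hence tw(G) = 3 exactly.

3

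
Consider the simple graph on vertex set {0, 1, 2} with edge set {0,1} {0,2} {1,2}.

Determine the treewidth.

2

A width-2 tree decomposition is:
Bags: B1 = {0, 1, 2}
Tree: (single bag)
With just one bag of size 3, the width is 3 − 1 = 2, so tw(G) ≤ 2. On the other hand G contains the 3-clique {0, 1, 2}. A clique must lie in a single bag of any decomposition, so no decomposition can have width below 2. The upper and lower bounds meet at 2, so that is the treewidth.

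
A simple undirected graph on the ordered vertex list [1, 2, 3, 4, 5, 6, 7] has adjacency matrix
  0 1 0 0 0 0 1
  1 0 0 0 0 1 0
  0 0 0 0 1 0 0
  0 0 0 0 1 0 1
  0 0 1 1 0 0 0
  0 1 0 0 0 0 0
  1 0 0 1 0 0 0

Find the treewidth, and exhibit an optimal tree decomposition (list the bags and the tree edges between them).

Treewidth 1.
Bags: B1 = {2, 6}  B2 = {1, 2}  B3 = {1, 7}  B4 = {4, 7}  B5 = {4, 5}  B6 = {3, 5}
Tree: B1–B2, B2–B3, B3–B4, B4–B5, B5–B6

Each bag holds 2 vertices, so the decomposition has width 1, which upper-bounds the treewidth. Any graph with an edge has treewidth ≥ 1, and G has the edge 6–2. Combining the bounds, tw(G) = 1.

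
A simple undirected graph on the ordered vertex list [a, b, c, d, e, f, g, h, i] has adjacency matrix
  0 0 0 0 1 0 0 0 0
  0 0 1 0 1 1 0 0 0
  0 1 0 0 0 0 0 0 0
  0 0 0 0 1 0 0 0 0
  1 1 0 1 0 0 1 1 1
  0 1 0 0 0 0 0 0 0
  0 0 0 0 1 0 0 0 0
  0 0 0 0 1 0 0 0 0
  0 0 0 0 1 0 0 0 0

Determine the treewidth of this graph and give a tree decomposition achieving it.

Every bag has size at most 2, so the width is 2 − 1 = 1 and tw(G) ≤ 1. Since G has at least one edge (e.g. e–b), it is not an edgeless graph, so tw(G) ≥ 1. Hence tw(G) = 1 exactly.

Treewidth 1.
One such decomposition:
Bags: B1 = {b, e}  B2 = {b, f}  B3 = {e, i}  B4 = {e, g}  B5 = {d, e}  B6 = {e, h}  B7 = {b, c}  B8 = {a, e}
Tree: B1–B2, B1–B3, B1–B4, B1–B5, B5–B6, B2–B7, B5–B8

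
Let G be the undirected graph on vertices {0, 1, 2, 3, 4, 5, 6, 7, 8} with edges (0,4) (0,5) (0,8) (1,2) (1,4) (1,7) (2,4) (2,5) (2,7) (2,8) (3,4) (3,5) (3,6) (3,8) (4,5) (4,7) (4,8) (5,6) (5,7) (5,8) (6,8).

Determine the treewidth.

A width-3 tree decomposition is:
Bags: B1 = {0, 4, 5, 8}  B2 = {3, 4, 5, 8}  B3 = {2, 4, 5, 8}  B4 = {3, 5, 6, 8}  B5 = {2, 4, 5, 7}  B6 = {1, 2, 4, 7}
Tree: B1–B2, B1–B3, B2–B4, B3–B5, B5–B6
Each bag holds 4 vertices, so the decomposition has width 3, which upper-bounds the treewidth. On the other hand G contains the 4-clique {1, 2, 4, 7}. A clique must lie in a single bag of any decomposition, so no decomposition can have width below 3. Hence tw(G) = 3 exactly.

3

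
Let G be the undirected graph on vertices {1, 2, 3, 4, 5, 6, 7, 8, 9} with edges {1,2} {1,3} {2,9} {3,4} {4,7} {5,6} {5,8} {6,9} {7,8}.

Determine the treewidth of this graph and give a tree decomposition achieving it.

Each bag holds 3 vertices, so the decomposition has width 2, which upper-bounds the treewidth. Since 9–2–1–3–4–7–8–5–6–9 is a cycle in G, G is not acyclic. Forests are exactly the graphs of treewidth ≤ 1, so tw(G) ≥ 2. Combining the bounds, tw(G) = 2.

Treewidth 2.
One optimal decomposition is:
Bags: B1 = {1, 2, 9}  B2 = {1, 3, 9}  B3 = {3, 4, 9}  B4 = {4, 7, 9}  B5 = {7, 8, 9}  B6 = {5, 8, 9}  B7 = {5, 6, 9}
Tree: B1–B2, B2–B3, B3–B4, B4–B5, B5–B6, B6–B7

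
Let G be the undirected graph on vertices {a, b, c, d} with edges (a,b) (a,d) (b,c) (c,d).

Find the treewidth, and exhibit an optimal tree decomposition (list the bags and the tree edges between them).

Each bag holds 3 vertices, so the decomposition has width 2, which upper-bounds the treewidth. Since d–a–b–c–d is a cycle in G, G is not acyclic. Forests are exactly the graphs of treewidth ≤ 1, so tw(G) ≥ 2. Therefore the treewidth is 2.

Treewidth 2.
Bags: B1 = {a, b, d}  B2 = {b, c, d}
Tree: B1–B2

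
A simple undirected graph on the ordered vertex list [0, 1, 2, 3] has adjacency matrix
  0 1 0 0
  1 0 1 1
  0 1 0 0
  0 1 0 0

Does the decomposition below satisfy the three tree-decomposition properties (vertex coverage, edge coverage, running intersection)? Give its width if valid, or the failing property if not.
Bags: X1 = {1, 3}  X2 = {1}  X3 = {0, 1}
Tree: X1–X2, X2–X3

No — vertex 2 appears in no bag.

A tree decomposition must satisfy three properties: every vertex lies in some bag; for every edge, both endpoints lie together in some bag; and for every vertex, the bags containing it form a connected subtree. Here vertex 2 appears in no bag, so the decomposition is invalid.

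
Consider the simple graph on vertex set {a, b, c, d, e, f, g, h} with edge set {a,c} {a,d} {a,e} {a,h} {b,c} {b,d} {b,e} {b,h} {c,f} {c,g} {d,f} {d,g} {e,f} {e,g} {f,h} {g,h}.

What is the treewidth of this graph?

A width-4 tree decomposition is:
Bags: B1 = {a, b, f, g, h}  B2 = {a, b, c, f, g}  B3 = {a, b, d, f, g}  B4 = {a, b, e, f, g}
Tree: B1–B2, B2–B3, B3–B4
The largest bag has 5 vertices, giving width 4; this decomposition certifies tw(G) ≤ 4. For the lower bound: the 5 vertex sets {b,h}, {c,f}, {d,g}, {a}, {e} are disjoint, each induces a connected subgraph, and every pair is joined by at least one edge of G. Contracting each set to a single vertex therefore yields K_{5} as a minor, and since treewidth is minor-monotone, tw(G) ≥ tw(K_{5}) = 4. Hence tw(G) = 4 exactly.

4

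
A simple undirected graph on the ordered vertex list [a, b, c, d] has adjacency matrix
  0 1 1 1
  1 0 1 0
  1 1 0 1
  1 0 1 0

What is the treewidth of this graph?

2

A width-2 tree decomposition is:
Bags: B1 = {a, c, d}  B2 = {a, b, c}
Tree: B1–B2
Every bag has size at most 3, so the width is 3 − 1 = 2 and tw(G) ≤ 2. Conversely, {a, c, d} is a clique of size 3, and the vertices of any clique must share a bag in every tree decomposition; so some bag has ≥ 3 vertices and tw(G) ≥ 2. The upper and lower bounds meet at 2, so that is the treewidth.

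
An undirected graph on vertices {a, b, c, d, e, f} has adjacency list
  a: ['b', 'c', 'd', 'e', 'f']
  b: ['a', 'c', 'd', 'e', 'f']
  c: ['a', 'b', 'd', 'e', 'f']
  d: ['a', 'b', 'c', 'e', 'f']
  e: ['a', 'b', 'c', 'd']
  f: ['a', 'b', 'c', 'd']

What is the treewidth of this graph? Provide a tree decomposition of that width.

Each bag holds 5 vertices, so the decomposition has width 4, which upper-bounds the treewidth. On the other hand G contains the 5-clique {a, b, c, d, e}. A clique must lie in a single bag of any decomposition, so no decomposition can have width below 4. Combining the bounds, tw(G) = 4.

Treewidth 4.
One such decomposition:
Bags: B1 = {a, b, c, d, e}  B2 = {a, b, c, d, f}
Tree: B1–B2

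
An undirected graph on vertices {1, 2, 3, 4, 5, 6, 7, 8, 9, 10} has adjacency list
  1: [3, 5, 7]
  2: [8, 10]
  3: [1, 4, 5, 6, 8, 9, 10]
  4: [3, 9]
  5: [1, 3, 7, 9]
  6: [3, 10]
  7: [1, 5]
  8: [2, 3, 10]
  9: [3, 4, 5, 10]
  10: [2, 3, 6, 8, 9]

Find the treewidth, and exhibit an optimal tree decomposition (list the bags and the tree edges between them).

Treewidth 2.
One such decomposition:
Bags: B1 = {3, 5, 9}  B2 = {3, 9, 10}  B3 = {1, 3, 5}  B4 = {3, 6, 10}  B5 = {3, 8, 10}  B6 = {1, 5, 7}  B7 = {3, 4, 9}  B8 = {2, 8, 10}
Tree: B1–B2, B1–B3, B2–B4, B4–B5, B3–B6, B1–B7, B5–B8

The largest bag has 3 vertices, giving width 2; this decomposition certifies tw(G) ≤ 2. On the other hand G contains the 3-clique {2, 8, 10}. A clique must lie in a single bag of any decomposition, so no decomposition can have width below 2. Hence tw(G) = 2 exactly.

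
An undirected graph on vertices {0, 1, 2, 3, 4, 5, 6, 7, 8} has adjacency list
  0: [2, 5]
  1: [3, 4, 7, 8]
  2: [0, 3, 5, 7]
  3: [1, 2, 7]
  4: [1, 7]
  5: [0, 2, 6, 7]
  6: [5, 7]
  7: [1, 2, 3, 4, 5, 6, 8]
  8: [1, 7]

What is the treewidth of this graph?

A width-2 tree decomposition is:
Bags: B1 = {1, 3, 7}  B2 = {1, 7, 8}  B3 = {2, 3, 7}  B4 = {2, 5, 7}  B5 = {0, 2, 5}  B6 = {5, 6, 7}  B7 = {1, 4, 7}
Tree: B1–B2, B1–B3, B3–B4, B4–B5, B4–B6, B2–B7
The largest bag has 3 vertices, giving width 2; this decomposition certifies tw(G) ≤ 2. For the lower bound, the 3 vertices {0, 2, 5} are pairwise adjacent, and any tree decomposition puts a clique entirely inside one bag — forcing width ≥ 2. Hence tw(G) = 2 exactly.

2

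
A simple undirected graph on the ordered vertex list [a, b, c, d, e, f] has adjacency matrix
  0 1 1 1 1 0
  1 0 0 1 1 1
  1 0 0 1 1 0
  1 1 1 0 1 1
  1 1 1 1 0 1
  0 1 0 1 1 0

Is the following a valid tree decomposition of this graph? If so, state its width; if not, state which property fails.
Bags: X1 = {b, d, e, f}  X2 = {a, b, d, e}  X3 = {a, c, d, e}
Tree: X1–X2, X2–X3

Vertex coverage: the bags together contain {a, b, c, d, e, f}, the full vertex set. Edge coverage: each edge of G has both endpoints in at least one bag. Running intersection: for every vertex, the bags containing it form a connected subtree. All three properties hold, so this is a valid tree decomposition of width max|bag| − 1 = 3, and hence tw(G) ≤ 3.

Yes; width 3.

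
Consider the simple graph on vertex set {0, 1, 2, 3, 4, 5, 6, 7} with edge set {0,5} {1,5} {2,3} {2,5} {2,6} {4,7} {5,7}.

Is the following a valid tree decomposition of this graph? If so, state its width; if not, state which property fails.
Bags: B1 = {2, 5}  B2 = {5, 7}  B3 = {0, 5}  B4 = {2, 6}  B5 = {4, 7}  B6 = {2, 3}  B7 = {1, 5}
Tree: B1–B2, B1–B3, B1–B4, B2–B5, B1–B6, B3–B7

Checking the three conditions: (i) the bags cover all of {0, 1, 2, 3, 4, 5, 6, 7}; (ii) for each edge, some bag contains both endpoints; (iii) the bags containing any fixed vertex form a subtree. All hold, so the decomposition is valid with width 2 − 1 = 1.

Yes; width 1.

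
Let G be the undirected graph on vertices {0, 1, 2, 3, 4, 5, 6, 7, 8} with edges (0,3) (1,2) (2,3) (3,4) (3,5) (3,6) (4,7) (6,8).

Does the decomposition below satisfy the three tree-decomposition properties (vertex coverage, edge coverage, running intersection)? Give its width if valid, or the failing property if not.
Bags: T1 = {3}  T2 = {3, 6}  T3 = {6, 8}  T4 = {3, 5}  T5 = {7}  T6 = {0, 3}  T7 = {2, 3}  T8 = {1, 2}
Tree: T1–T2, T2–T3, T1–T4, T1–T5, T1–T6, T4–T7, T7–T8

A tree decomposition must satisfy three properties: every vertex lies in some bag; for every edge, both endpoints lie together in some bag; and for every vertex, the bags containing it form a connected subtree. Here vertex 4 appears in no bag, so the decomposition is invalid.

No — vertex 4 appears in no bag.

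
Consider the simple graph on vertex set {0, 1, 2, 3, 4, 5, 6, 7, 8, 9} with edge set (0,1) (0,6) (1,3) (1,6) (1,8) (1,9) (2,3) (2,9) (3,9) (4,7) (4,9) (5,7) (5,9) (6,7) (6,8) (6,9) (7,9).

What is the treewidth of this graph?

A width-2 tree decomposition is:
Bags: B1 = {1, 3, 9}  B2 = {1, 6, 9}  B3 = {1, 6, 8}  B4 = {6, 7, 9}  B5 = {2, 3, 9}  B6 = {4, 7, 9}  B7 = {5, 7, 9}  B8 = {0, 1, 6}
Tree: B1–B2, B2–B3, B2–B4, B1–B5, B4–B6, B4–B7, B2–B8
The largest bag has 3 vertices, giving width 2; this decomposition certifies tw(G) ≤ 2. On the other hand G contains the 3-clique {0, 1, 6}. A clique must lie in a single bag of any decomposition, so no decomposition can have width below 2. Combining the bounds, tw(G) = 2.

2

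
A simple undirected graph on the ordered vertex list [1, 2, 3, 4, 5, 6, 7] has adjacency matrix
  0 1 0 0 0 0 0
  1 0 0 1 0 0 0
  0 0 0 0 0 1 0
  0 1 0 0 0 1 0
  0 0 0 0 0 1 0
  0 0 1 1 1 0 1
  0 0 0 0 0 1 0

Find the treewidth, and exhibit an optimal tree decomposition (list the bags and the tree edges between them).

Treewidth 1.
One optimal decomposition is:
Bags: B1 = {6, 7}  B2 = {5, 6}  B3 = {4, 6}  B4 = {3, 6}  B5 = {2, 4}  B6 = {1, 2}
Tree: B1–B2, B2–B3, B3–B4, B3–B5, B5–B6

Each bag holds 2 vertices, so the decomposition has width 1, which upper-bounds the treewidth. Any graph with an edge has treewidth ≥ 1, and G has the edge 7–6. Therefore the treewidth is 1.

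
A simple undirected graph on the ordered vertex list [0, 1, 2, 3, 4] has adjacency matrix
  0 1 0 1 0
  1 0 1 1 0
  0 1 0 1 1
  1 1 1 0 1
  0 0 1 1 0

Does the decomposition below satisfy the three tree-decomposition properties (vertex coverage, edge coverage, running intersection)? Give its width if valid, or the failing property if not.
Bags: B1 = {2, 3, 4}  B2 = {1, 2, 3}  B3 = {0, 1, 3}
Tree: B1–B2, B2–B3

Vertex coverage: the bags together contain {0, 1, 2, 3, 4}, the full vertex set. Edge coverage: each edge of G has both endpoints in at least one bag. Running intersection: for every vertex, the bags containing it form a connected subtree. All three properties hold, so this is a valid tree decomposition of width max|bag| − 1 = 2, and hence tw(G) ≤ 2.

Yes; width 2.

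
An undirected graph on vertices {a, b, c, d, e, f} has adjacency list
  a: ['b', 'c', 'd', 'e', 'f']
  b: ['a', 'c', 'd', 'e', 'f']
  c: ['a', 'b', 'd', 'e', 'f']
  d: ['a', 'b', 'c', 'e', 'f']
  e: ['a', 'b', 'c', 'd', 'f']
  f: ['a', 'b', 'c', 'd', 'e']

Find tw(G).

A width-5 tree decomposition is:
Bags: B1 = {a, b, c, d, e, f}
Tree: (single bag)
With just one bag of size 6, the width is 6 − 1 = 5, so tw(G) ≤ 5. On the other hand G contains the 6-clique {a, b, c, d, e, f}. A clique must lie in a single bag of any decomposition, so no decomposition can have width below 5. Therefore the treewidth is 5.

5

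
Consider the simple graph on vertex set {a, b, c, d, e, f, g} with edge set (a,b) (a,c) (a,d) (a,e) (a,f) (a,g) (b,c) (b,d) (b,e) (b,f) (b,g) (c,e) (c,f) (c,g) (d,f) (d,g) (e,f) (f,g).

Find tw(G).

4

A width-4 tree decomposition is:
Bags: B1 = {a, b, c, f, g}  B2 = {a, b, c, e, f}  B3 = {a, b, d, f, g}
Tree: B1–B2, B1–B3
Every bag has size at most 5, so the width is 5 − 1 = 4 and tw(G) ≤ 4. For the lower bound, the 5 vertices {a, b, d, f, g} are pairwise adjacent, and any tree decomposition puts a clique entirely inside one bag — forcing width ≥ 4. Combining the bounds, tw(G) = 4.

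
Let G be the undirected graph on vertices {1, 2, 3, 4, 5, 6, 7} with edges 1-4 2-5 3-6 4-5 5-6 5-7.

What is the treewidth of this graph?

A width-1 tree decomposition is:
Bags: B1 = {3, 6}  B2 = {5, 6}  B3 = {4, 5}  B4 = {1, 4}  B5 = {2, 5}  B6 = {5, 7}
Tree: B1–B2, B2–B3, B3–B4, B3–B5, B3–B6
Each bag holds 2 vertices, so the decomposition has width 1, which upper-bounds the treewidth. Since G has at least one edge (e.g. 3–6), it is not an edgeless graph, so tw(G) ≥ 1. Combining the bounds, tw(G) = 1.

1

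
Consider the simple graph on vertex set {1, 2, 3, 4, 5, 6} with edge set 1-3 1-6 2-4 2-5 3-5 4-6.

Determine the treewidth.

2

A width-2 tree decomposition is:
Bags: B1 = {1, 4, 6}  B2 = {1, 2, 4}  B3 = {1, 2, 5}  B4 = {1, 3, 5}
Tree: B1–B2, B2–B3, B3–B4
The largest bag has 3 vertices, giving width 2; this decomposition certifies tw(G) ≤ 2. For the lower bound, G contains the cycle 1–6–4–2–5–3–1, so G is not a forest; only forests have treewidth ≤ 1, hence tw(G) ≥ 2. Hence tw(G) = 2 exactly.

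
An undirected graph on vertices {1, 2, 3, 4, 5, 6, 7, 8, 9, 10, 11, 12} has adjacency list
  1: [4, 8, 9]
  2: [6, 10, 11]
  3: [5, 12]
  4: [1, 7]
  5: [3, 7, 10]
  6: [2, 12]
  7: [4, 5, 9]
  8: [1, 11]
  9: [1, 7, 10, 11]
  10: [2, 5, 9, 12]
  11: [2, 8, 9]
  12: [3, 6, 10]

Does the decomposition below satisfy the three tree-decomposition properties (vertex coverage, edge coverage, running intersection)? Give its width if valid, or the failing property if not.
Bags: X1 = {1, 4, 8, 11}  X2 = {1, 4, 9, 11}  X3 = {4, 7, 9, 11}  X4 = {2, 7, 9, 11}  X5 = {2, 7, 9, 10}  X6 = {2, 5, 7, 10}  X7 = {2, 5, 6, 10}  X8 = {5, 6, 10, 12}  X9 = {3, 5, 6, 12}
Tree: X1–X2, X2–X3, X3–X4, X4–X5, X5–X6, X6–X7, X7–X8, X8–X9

Yes; width 3.

Checking the three conditions: (i) the bags cover all of {1, 2, 3, 4, 5, 6, 7, 8, 9, 10, 11, 12}; (ii) for each edge, some bag contains both endpoints; (iii) the bags containing any fixed vertex form a subtree. All hold, so the decomposition is valid with width 4 − 1 = 3.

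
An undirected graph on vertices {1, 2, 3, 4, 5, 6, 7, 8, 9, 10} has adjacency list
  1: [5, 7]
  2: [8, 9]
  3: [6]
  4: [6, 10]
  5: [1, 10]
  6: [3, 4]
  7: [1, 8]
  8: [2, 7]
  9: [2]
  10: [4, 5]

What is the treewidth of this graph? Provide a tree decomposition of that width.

Each bag holds 2 vertices, so the decomposition has width 1, which upper-bounds the treewidth. Any graph with an edge has treewidth ≥ 1, and G has the edge 3–6. Hence tw(G) = 1 exactly.

Treewidth 1.
One optimal decomposition is:
Bags: B1 = {3, 6}  B2 = {4, 6}  B3 = {4, 10}  B4 = {5, 10}  B5 = {1, 5}  B6 = {1, 7}  B7 = {7, 8}  B8 = {2, 8}  B9 = {2, 9}
Tree: B1–B2, B2–B3, B3–B4, B4–B5, B5–B6, B6–B7, B7–B8, B8–B9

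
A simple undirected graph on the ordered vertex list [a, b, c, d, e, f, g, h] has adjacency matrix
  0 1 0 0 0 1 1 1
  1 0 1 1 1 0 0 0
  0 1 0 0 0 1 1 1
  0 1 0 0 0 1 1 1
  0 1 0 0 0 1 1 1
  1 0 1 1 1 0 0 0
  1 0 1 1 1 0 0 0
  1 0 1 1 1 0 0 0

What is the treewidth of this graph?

4

A width-4 tree decomposition is:
Bags: B1 = {a, c, d, e, f}  B2 = {a, c, d, e, h}  B3 = {a, b, c, d, e}  B4 = {a, c, d, e, g}
Tree: B1–B2, B2–B3, B3–B4
The largest bag has 5 vertices, giving width 4; this decomposition certifies tw(G) ≤ 4. For the lower bound: the 5 vertex sets {c,f}, {e,h}, {b,d}, {a}, {g} are disjoint, each induces a connected subgraph, and every pair is joined by at least one edge of G. Contracting each set to a single vertex therefore yields K_{5} as a minor, and since treewidth is minor-monotone, tw(G) ≥ tw(K_{5}) = 4. Hence tw(G) = 4 exactly.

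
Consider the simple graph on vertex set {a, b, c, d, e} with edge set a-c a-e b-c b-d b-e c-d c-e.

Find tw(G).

2

A width-2 tree decomposition is:
Bags: B1 = {a, c, e}  B2 = {b, c, e}  B3 = {b, c, d}
Tree: B1–B2, B2–B3
Every bag has size at most 3, so the width is 3 − 1 = 2 and tw(G) ≤ 2. On the other hand G contains the 3-clique {b, c, d}. A clique must lie in a single bag of any decomposition, so no decomposition can have width below 2. The upper and lower bounds meet at 2, so that is the treewidth.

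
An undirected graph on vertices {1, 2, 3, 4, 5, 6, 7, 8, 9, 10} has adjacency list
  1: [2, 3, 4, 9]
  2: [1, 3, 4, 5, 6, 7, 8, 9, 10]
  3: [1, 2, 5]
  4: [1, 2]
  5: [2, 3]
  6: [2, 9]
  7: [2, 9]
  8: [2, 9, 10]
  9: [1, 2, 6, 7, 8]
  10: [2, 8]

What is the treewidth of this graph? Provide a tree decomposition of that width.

Every bag has size at most 3, so the width is 3 − 1 = 2 and tw(G) ≤ 2. For the lower bound, the 3 vertices {1, 2, 3} are pairwise adjacent, and any tree decomposition puts a clique entirely inside one bag — forcing width ≥ 2. The upper and lower bounds meet at 2, so that is the treewidth.

Treewidth 2.
One such decomposition:
Bags: B1 = {2, 7, 9}  B2 = {1, 2, 9}  B3 = {1, 2, 3}  B4 = {2, 8, 9}  B5 = {1, 2, 4}  B6 = {2, 8, 10}  B7 = {2, 6, 9}  B8 = {2, 3, 5}
Tree: B1–B2, B2–B3, B1–B4, B3–B5, B4–B6, B4–B7, B3–B8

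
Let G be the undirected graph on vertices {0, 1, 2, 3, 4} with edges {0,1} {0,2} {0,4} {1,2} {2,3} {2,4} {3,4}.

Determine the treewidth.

2

A width-2 tree decomposition is:
Bags: B1 = {2, 3, 4}  B2 = {0, 2, 4}  B3 = {0, 1, 2}
Tree: B1–B2, B2–B3
Every bag has size at most 3, so the width is 3 − 1 = 2 and tw(G) ≤ 2. For the lower bound, the 3 vertices {0, 1, 2} are pairwise adjacent, and any tree decomposition puts a clique entirely inside one bag — forcing width ≥ 2. The upper and lower bounds meet at 2, so that is the treewidth.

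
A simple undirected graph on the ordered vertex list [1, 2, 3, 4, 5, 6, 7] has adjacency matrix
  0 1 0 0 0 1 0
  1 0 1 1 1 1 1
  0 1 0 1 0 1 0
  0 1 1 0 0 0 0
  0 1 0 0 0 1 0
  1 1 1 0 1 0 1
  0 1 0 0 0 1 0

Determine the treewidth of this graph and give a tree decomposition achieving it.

Treewidth 2.
Bags: B1 = {2, 6, 7}  B2 = {1, 2, 6}  B3 = {2, 3, 6}  B4 = {2, 3, 4}  B5 = {2, 5, 6}
Tree: B1–B2, B1–B3, B3–B4, B1–B5

Every bag has size at most 3, so the width is 3 − 1 = 2 and tw(G) ≤ 2. On the other hand G contains the 3-clique {2, 3, 4}. A clique must lie in a single bag of any decomposition, so no decomposition can have width below 2. Therefore the treewidth is 2.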